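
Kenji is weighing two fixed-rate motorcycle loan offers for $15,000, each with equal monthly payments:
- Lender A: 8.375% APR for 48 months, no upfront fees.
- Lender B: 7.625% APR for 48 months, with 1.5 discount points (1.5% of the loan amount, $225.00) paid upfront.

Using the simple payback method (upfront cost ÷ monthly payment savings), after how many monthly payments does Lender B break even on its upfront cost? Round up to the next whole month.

43 months

Lender A: monthly rate = 8.375%/12 = 0.0069792; payment = 15,000 × 0.0069792 / (1 − (1+0.0069792)^−48) = $368.84.
Lender B: monthly rate = 7.625%/12 = 0.0063542; payment = 15,000 × 0.0063542 / (1 − (1+0.0063542)^−48) = $363.56.
Monthly savings = $368.84 − $363.56 = $5.28.
Break-even = $225.00 / $5.28 = 42.61 → 43 months.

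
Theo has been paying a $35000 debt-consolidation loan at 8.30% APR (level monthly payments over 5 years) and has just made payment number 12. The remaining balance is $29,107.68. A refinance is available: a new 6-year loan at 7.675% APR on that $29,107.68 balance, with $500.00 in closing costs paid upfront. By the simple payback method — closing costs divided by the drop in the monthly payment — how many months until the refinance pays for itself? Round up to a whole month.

Current payment = 35,000 × 8.3%/12 / (1 − (1+0.0069167)^−60) = $714.71.
Refinanced payment = 29,107.68 × 0.0063958 / (1 − (1+0.0063958)^−72) = $505.75.
Monthly savings = $714.71 − $505.75 = $208.96.
Break-even = $500.00 / $208.96 = 2.39 → 3 months.

3 months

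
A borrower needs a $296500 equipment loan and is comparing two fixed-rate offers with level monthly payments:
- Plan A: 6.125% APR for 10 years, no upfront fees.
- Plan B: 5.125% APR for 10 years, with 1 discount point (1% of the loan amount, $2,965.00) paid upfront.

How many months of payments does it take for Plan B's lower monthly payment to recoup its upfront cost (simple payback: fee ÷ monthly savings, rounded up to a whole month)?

Plan A: monthly rate = 6.125%/12 = 0.0051042; payment = 296,500 × 0.0051042 / (1 − (1+0.0051042)^−120) = $3,310.40.
Plan B: at 5.125% the monthly rate is 0.0042708, so the payment is 296,500 × 0.0042708 / (1 − 1.0042708^−120) = $3,162.99.
Monthly savings = $3,310.40 − $3,162.99 = $147.41.
Break-even = $2,965.00 / $147.41 = 20.11 → 21 months.

21 months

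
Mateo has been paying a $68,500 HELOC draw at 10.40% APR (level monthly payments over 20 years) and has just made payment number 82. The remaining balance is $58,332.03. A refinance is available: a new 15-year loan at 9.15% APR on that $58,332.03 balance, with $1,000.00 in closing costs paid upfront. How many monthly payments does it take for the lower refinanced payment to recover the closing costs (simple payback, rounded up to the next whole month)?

13 months

Current payment = 68,500 × 10.4%/12 / (1 − (1+0.0086667)^−240) = $679.30.
Refinanced payment = 58,332.03 × 0.0076250 / (1 − (1+0.0076250)^−180) = $596.86.
Monthly savings = $679.30 − $596.86 = $82.44.
Break-even = $1,000.00 / $82.44 = 12.13 → 13 months.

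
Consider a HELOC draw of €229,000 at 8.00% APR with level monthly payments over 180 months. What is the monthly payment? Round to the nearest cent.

€2,188.44

Monthly rate = 8%/12 = 0.0066667; payment = 229,000 × 0.0066667 / (1 − (1+0.0066667)^−180) = €2,188.44.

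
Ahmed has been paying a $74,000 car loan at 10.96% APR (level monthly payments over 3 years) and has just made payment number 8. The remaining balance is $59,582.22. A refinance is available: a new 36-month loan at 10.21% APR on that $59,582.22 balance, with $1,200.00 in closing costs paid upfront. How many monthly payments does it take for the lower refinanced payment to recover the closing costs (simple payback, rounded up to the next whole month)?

Current payment = 74,000 × 10.96%/12 / (1 − (1+0.0091333)^−36) = $2,421.26.
Refinanced payment = 59,582.22 × 0.0085083 / (1 − (1+0.0085083)^−36) = $1,928.43.
Monthly savings = $2,421.26 − $1,928.43 = $492.83.
Break-even = $1,200.00 / $492.83 = 2.43 → 3 months.

3 months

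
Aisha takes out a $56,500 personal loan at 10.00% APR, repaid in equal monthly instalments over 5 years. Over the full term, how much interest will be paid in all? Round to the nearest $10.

At 10.00% the monthly rate is 0.0083333, so the payment is 56,500 × 0.0083333 / (1 − 1.0083333^−60) = $1,200.46.
Total paid = 60 × $1,200.46 = $72,027.60; interest = $72,027.60 − $56,500 = $15,527.60.

$15,530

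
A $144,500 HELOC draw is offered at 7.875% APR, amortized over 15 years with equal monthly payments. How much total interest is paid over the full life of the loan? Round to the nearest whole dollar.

$102,192

At 7.875% the monthly rate is 0.0065625, so the payment is 144,500 × 0.0065625 / (1 − 1.0065625^−180) = $1,370.51.
Total paid = 180 × $1,370.51 = $246,691.80; interest = $246,691.80 − $144,500 = $102,191.80.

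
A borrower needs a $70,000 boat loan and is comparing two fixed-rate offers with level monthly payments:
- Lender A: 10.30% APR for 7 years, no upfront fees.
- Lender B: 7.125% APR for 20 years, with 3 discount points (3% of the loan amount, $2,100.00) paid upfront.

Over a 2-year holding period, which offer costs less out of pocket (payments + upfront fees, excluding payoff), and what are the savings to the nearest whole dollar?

Lender B by $12,900

Lender A: at 10.30% the monthly rate is 0.0085833, so the payment is 70,000 × 0.0085833 / (1 − 1.0085833^−84) = $1,172.96.
Lender B: monthly rate = 7.125%/12 = 0.0059375; payment = 70,000 × 0.0059375 / (1 − (1+0.0059375)^−240) = $547.97.
Over 24 months: Lender A costs 24 × $1,172.96 = $28,151.04; Lender B costs 24 × $547.97 + $2,100.00 = $15,251.28.
Lender B is cheaper by $28,151.04 − $15,251.28 = $12,899.76.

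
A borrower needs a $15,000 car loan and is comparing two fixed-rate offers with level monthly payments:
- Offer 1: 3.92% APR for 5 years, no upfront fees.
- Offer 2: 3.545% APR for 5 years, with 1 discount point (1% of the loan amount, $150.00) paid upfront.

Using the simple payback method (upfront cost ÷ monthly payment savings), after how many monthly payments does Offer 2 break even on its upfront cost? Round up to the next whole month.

Offer 1: monthly rate = 3.92%/12 = 0.0032667; payment = 15,000 × 0.0032667 / (1 − (1+0.0032667)^−60) = $275.71.
Offer 2: at 3.545% the monthly rate is 0.0029542, so the payment is 15,000 × 0.0029542 / (1 − 1.0029542^−60) = $273.18.
Monthly savings = $275.71 − $273.18 = $2.53.
Break-even = $150.00 / $2.53 = 59.29 → 60 months.

60 months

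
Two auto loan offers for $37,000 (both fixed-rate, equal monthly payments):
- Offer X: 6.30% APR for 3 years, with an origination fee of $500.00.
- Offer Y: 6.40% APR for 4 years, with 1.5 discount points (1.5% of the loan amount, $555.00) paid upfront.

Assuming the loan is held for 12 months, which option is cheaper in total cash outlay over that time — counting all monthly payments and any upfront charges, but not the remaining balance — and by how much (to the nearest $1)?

Offer X: monthly rate = 6.3%/12 = 0.0052500; payment = 37,000 × 0.0052500 / (1 − (1+0.0052500)^−36) = $1,130.65.
Offer Y: monthly rate = 6.4%/12 = 0.0053333; payment = 37,000 × 0.0053333 / (1 − (1+0.0053333)^−48) = $875.75.
Over 12 months: Offer X costs 12 × $1,130.65 + $500.00 = $14,067.80; Offer Y costs 12 × $875.75 + $555.00 = $11,064.00.
Offer Y is cheaper by $14,067.80 − $11,064.00 = $3,003.80.

Offer Y by $3,004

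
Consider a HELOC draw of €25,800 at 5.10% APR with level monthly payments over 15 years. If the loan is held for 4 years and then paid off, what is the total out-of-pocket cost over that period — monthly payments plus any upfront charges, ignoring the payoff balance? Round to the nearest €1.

€9,858

Monthly rate = 5.1%/12 = 0.0042500; payment = 25,800 × 0.0042500 / (1 − (1+0.0042500)^−180) = €205.37.
Total outlay = 48 × €205.37 = €9,857.76.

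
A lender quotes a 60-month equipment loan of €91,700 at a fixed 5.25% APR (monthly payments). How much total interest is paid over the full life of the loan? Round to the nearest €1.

€12,761

At 5.25% the monthly rate is 0.0043750, so the payment is 91,700 × 0.0043750 / (1 − 1.0043750^−60) = €1,741.01.
Total paid = 60 × €1,741.01 = €104,460.60; interest = €104,460.60 − €91,700 = €12,760.60.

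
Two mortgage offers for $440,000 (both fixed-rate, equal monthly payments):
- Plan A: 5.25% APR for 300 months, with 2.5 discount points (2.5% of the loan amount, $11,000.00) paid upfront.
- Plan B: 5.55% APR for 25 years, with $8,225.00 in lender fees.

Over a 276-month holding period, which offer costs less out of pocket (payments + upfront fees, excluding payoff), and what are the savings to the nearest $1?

Plan A by $18,877

Plan A: at 5.25% the monthly rate is 0.0043750, so the payment is 440,000 × 0.0043750 / (1 − 1.0043750^−300) = $2,636.69.
Plan B: at 5.55% the monthly rate is 0.0046250, so the payment is 440,000 × 0.0046250 / (1 − 1.0046250^−300) = $2,715.14.
Over 276 months: Plan A costs 276 × $2,636.69 + $11,000.00 = $738,726.44; Plan B costs 276 × $2,715.14 + $8,225.00 = $757,603.64.
Plan A is cheaper by $757,603.64 − $738,726.44 = $18,877.20.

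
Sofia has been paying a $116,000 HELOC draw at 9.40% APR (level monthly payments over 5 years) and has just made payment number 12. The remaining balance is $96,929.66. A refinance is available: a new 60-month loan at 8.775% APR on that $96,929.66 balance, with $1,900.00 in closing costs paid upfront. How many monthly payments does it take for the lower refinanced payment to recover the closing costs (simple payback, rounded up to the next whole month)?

5 months

Current payment = 116,000 × 9.4%/12 / (1 − (1+0.0078333)^−60) = $2,430.55.
Refinanced payment = 96,929.66 × 0.0073125 / (1 − (1+0.0073125)^−60) = $2,001.53.
Monthly savings = $2,430.55 − $2,001.53 = $429.02.
Break-even = $1,900.00 / $429.02 = 4.43 → 5 months.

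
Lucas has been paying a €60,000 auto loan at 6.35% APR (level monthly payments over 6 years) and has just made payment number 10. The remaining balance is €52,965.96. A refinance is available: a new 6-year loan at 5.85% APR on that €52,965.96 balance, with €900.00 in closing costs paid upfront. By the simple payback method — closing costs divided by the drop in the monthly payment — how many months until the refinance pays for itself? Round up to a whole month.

7 months

Current payment = 60,000 × 6.35%/12 / (1 − (1+0.0052917)^−72) = €1,004.32.
Refinanced payment = 52,965.96 × 0.0048750 / (1 − (1+0.0048750)^−72) = €874.05.
Monthly savings = €1,004.32 − €874.05 = €130.27.
Break-even = €900.00 / €130.27 = 6.91 → 7 months.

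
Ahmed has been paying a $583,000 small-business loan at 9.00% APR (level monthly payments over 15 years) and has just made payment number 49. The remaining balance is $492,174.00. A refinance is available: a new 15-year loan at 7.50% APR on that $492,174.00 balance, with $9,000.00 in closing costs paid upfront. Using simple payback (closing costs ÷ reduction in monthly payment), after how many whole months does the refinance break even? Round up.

7 months

Current payment = 583,000 × 9%/12 / (1 − (1+0.0075000)^−180) = $5,913.17.
Refinanced payment = 492,174.00 × 0.0062500 / (1 − (1+0.0062500)^−180) = $4,562.51.
Monthly savings = $5,913.17 − $4,562.51 = $1,350.66.
Break-even = $9,000.00 / $1,350.66 = 6.66 → 7 months.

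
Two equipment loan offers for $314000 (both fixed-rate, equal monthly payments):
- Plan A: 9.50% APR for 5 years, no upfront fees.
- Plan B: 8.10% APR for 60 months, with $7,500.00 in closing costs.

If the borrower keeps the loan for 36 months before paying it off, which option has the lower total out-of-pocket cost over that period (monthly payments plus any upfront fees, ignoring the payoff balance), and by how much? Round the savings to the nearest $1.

Plan A: at 9.50% the monthly rate is 0.0079167, so the payment is 314,000 × 0.0079167 / (1 − 1.0079167^−60) = $6,594.58.
Plan B: monthly rate = 8.1%/12 = 0.0067500; payment = 314,000 × 0.0067500 / (1 − (1+0.0067500)^−60) = $6,381.83.
Over 36 months: Plan A costs 36 × $6,594.58 = $237,404.88; Plan B costs 36 × $6,381.83 + $7,500.00 = $237,245.88.
Plan B is cheaper by $237,404.88 − $237,245.88 = $159.00.

Plan B by $159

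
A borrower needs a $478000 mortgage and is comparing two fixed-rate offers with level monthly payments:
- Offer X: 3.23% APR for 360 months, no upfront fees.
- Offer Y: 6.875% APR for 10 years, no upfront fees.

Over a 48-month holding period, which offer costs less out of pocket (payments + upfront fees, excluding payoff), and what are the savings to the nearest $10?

Offer X by $165,320

Offer X: monthly rate = 3.23%/12 = 0.0026917; payment = 478,000 × 0.0026917 / (1 − (1+0.0026917)^−360) = $2,075.04.
Offer Y: at 6.875% the monthly rate is 0.0057292, so the payment is 478,000 × 0.0057292 / (1 − 1.0057292^−120) = $5,519.24.
Over 48 months: Offer X costs 48 × $2,075.04 = $99,601.92; Offer Y costs 48 × $5,519.24 = $264,923.52.
Offer X is cheaper by $264,923.52 − $99,601.92 = $165,321.60.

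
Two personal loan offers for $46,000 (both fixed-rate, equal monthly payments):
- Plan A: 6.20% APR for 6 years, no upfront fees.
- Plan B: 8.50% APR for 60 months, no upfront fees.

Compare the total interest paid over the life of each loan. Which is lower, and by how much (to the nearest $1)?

Plan A by $1,423

Plan A: at 6.20% the monthly rate is 0.0051667, so the payment is 46,000 × 0.0051667 / (1 − 1.0051667^−72) = $766.70.
Total interest on Plan A = 72 × $766.70 − $46,000 = $9,202.40.
Plan B: at 8.50% the monthly rate is 0.0070833, so the payment is 46,000 × 0.0070833 / (1 − 1.0070833^−60) = $943.76.
Total interest on Plan B = 60 × $943.76 − $46,000 = $10,625.60.
Plan A is lower by $1,423.20.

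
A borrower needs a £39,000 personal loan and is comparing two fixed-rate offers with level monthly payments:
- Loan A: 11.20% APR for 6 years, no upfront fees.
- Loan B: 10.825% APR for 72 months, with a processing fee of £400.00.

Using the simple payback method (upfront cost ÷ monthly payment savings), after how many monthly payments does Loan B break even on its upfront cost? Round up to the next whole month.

54 months

Loan A: at 11.20% the monthly rate is 0.0093333, so the payment is 39,000 × 0.0093333 / (1 − 1.0093333^−72) = £746.33.
Loan B: monthly rate = 10.825%/12 = 0.0090208; payment = 39,000 × 0.0090208 / (1 − (1+0.0090208)^−72) = £738.84.
Monthly savings = £746.33 − £738.84 = £7.49.
Break-even = £400.00 / £7.49 = 53.40 → 54 months.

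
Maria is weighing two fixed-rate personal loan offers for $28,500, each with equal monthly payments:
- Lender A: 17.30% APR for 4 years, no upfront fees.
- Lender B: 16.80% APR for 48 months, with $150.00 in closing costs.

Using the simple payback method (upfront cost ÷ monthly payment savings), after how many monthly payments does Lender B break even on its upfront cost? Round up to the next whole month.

Lender A: at 17.30% the monthly rate is 0.0144167, so the payment is 28,500 × 0.0144167 / (1 − 1.0144167^−48) = $826.80.
Lender B: at 16.80% the monthly rate is 0.0140000, so the payment is 28,500 × 0.0140000 / (1 − 1.0140000^−48) = $819.42.
Monthly savings = $826.80 − $819.42 = $7.38.
Break-even = $150.00 / $7.38 = 20.33 → 21 months.

21 months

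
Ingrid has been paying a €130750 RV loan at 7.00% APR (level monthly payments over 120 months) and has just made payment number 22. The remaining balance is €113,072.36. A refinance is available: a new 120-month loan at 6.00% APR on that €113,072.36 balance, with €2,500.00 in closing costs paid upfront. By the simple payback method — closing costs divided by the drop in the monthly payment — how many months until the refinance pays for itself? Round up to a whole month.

10 months

Current payment = 130,750 × 7%/12 / (1 − (1+0.0058333)^−120) = €1,518.12.
Refinanced payment = 113,072.36 × 0.0050000 / (1 − (1+0.0050000)^−120) = €1,255.34.
Monthly savings = €1,518.12 − €1,255.34 = €262.78.
Break-even = €2,500.00 / €262.78 = 9.51 → 10 months.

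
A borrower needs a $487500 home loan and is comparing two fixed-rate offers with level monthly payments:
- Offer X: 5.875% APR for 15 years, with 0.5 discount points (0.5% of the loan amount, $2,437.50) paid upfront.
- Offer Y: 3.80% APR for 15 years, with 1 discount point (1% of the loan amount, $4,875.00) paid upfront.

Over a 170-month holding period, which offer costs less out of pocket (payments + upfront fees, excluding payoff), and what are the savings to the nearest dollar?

Offer Y by $86,581

Offer X: monthly rate = 5.875%/12 = 0.0048958; payment = 487,500 × 0.0048958 / (1 − (1+0.0048958)^−180) = $4,080.95.
Offer Y: monthly rate = 3.8%/12 = 0.0031667; payment = 487,500 × 0.0031667 / (1 − (1+0.0031667)^−180) = $3,557.31.
Over 170 months: Offer X costs 170 × $4,080.95 + $2,437.50 = $696,199.00; Offer Y costs 170 × $3,557.31 + $4,875.00 = $609,617.70.
Offer Y is cheaper by $696,199.00 − $609,617.70 = $86,581.30.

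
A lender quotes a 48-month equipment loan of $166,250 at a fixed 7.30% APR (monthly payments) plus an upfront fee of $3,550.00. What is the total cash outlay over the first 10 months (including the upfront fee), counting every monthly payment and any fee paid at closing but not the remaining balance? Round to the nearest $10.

$43,590

At 7.30% the monthly rate is 0.0060833, so the payment is 166,250 × 0.0060833 / (1 − 1.0060833^−48) = $4,004.24.
Total outlay = 10 × $4,004.24 + $3,550.00 = $43,592.40.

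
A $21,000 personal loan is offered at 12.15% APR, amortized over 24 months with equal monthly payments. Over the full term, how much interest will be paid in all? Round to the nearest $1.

$2,760

Monthly rate = 12.15%/12 = 0.0101250; payment = 21,000 × 0.0101250 / (1 − (1+0.0101250)^−24) = $990.01.
Total paid = 24 × $990.01 = $23,760.24; interest = $23,760.24 − $21,000 = $2,760.24.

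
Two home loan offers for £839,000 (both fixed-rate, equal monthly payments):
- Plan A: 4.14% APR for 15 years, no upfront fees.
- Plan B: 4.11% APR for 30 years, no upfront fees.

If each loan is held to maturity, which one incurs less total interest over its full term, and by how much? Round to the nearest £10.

Plan A: at 4.14% the monthly rate is 0.0034500, so the payment is 839,000 × 0.0034500 / (1 − 1.0034500^−180) = £6,265.01.
Total interest on Plan A = 180 × £6,265.01 − £839,000 = £288,701.80.
Plan B: monthly rate = 4.11%/12 = 0.0034250; payment = 839,000 × 0.0034250 / (1 − (1+0.0034250)^−360) = £4,058.90.
Total interest on Plan B = 360 × £4,058.90 − £839,000 = £622,204.00.
Plan A is lower by £333,502.20.

Plan A by £333,500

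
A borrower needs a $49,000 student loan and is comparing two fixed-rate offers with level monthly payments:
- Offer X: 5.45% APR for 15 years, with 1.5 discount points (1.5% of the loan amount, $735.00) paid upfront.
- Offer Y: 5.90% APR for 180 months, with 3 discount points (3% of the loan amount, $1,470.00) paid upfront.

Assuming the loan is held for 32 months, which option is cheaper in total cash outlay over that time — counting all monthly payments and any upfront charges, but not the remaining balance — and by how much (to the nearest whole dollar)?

Offer X by $1,112

Offer X: at 5.45% the monthly rate is 0.0045417, so the payment is 49,000 × 0.0045417 / (1 − 1.0045417^−180) = $399.07.
Offer Y: monthly rate = 5.9%/12 = 0.0049167; payment = 49,000 × 0.0049167 / (1 − (1+0.0049167)^−180) = $410.85.
Over 32 months: Offer X costs 32 × $399.07 + $735.00 = $13,505.24; Offer Y costs 32 × $410.85 + $1,470.00 = $14,617.20.
Offer X is cheaper by $14,617.20 − $13,505.24 = $1,111.96.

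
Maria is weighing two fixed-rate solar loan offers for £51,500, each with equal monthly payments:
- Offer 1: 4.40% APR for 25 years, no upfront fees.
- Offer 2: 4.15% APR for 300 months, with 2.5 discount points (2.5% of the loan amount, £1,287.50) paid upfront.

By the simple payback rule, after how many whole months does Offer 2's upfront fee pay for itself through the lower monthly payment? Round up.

179 months

Offer 1: monthly rate = 4.4%/12 = 0.0036667; payment = 51,500 × 0.0036667 / (1 − (1+0.0036667)^−300) = £283.34.
Offer 2: monthly rate = 4.15%/12 = 0.0034583; payment = 51,500 × 0.0034583 / (1 − (1+0.0034583)^−300) = £276.12.
Monthly savings = £283.34 − £276.12 = £7.22.
Break-even = £1,287.50 / £7.22 = 178.32 → 179 months.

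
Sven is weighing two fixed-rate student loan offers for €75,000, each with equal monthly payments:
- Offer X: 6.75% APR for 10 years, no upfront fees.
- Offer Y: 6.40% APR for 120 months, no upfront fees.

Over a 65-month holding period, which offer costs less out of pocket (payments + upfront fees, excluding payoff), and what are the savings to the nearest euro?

Offer Y by €870

Offer X: at 6.75% the monthly rate is 0.0056250, so the payment is 75,000 × 0.0056250 / (1 − 1.0056250^−120) = €861.18.
Offer Y: monthly rate = 6.4%/12 = 0.0053333; payment = 75,000 × 0.0053333 / (1 − (1+0.0053333)^−120) = €847.80.
Over 65 months: Offer X costs 65 × €861.18 = €55,976.70; Offer Y costs 65 × €847.80 = €55,107.00.
Offer Y is cheaper by €55,976.70 − €55,107.00 = €869.70.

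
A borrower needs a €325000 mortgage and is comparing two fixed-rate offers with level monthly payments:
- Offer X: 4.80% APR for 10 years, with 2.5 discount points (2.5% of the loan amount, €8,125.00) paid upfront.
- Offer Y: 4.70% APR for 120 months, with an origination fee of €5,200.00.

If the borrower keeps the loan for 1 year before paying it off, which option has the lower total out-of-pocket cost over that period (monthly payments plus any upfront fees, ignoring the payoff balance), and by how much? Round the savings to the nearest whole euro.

Offer X: monthly rate = 4.8%/12 = 0.0040000; payment = 325,000 × 0.0040000 / (1 − (1+0.0040000)^−120) = €3,415.45.
Offer Y: monthly rate = 4.7%/12 = 0.0039167; payment = 325,000 × 0.0039167 / (1 − (1+0.0039167)^−120) = €3,399.67.
Over 12 months: Offer X costs 12 × €3,415.45 + €8,125.00 = €49,110.40; Offer Y costs 12 × €3,399.67 + €5,200.00 = €45,996.04.
Offer Y is cheaper by €49,110.40 − €45,996.04 = €3,114.36.

Offer Y by €3,114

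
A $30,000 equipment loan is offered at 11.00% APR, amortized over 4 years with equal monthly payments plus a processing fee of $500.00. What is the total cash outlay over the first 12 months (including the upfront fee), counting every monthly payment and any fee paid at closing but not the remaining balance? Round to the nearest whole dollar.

$9,804

At 11.00% the monthly rate is 0.0091667, so the payment is 30,000 × 0.0091667 / (1 − 1.0091667^−48) = $775.37.
Total outlay = 12 × $775.37 + $500.00 = $9,804.44.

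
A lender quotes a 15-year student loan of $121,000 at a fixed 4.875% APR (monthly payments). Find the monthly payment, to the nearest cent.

Monthly rate = 4.875%/12 = 0.0040625; payment = 121,000 × 0.0040625 / (1 − (1+0.0040625)^−180) = $949.00.

$949.00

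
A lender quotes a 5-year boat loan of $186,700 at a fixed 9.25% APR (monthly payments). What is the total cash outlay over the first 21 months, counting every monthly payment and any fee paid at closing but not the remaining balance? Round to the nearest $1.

At 9.25% the monthly rate is 0.0077083, so the payment is 186,700 × 0.0077083 / (1 − 1.0077083^−60) = $3,898.28.
Total outlay = 21 × $3,898.28 = $81,863.88.

$81,864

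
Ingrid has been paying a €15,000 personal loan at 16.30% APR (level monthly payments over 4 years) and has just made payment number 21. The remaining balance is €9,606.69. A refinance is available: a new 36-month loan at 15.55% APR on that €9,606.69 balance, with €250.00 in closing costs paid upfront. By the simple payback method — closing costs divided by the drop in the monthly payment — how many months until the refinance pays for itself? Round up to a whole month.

3 months

Current payment = 15,000 × 16.3%/12 / (1 − (1+0.0135833)^−48) = €427.41.
Refinanced payment = 9,606.69 × 0.0129583 / (1 − (1+0.0129583)^−36) = €335.61.
Monthly savings = €427.41 − €335.61 = €91.80.
Break-even = €250.00 / €91.80 = 2.72 → 3 months.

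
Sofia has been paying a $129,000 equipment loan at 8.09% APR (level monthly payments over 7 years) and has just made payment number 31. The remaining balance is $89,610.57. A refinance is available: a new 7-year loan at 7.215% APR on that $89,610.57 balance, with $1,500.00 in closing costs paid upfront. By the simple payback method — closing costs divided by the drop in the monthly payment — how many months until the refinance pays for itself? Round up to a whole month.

3 months

Current payment = 129,000 × 8.09%/12 / (1 − (1+0.0067417)^−84) = $2,016.41.
Refinanced payment = 89,610.57 × 0.0060125 / (1 − (1+0.0060125)^−84) = $1,361.90.
Monthly savings = $2,016.41 − $1,361.90 = $654.51.
Break-even = $1,500.00 / $654.51 = 2.29 → 3 months.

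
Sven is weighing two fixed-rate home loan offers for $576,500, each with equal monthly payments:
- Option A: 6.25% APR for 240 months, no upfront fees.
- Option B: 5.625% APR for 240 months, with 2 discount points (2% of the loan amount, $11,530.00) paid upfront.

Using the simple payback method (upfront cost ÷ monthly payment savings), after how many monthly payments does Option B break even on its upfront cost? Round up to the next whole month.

56 months

Option A: monthly rate = 6.25%/12 = 0.0052083; payment = 576,500 × 0.0052083 / (1 − (1+0.0052083)^−240) = $4,213.80.
Option B: monthly rate = 5.625%/12 = 0.0046875; payment = 576,500 × 0.0046875 / (1 − (1+0.0046875)^−240) = $4,006.48.
Monthly savings = $4,213.80 − $4,006.48 = $207.32.
Break-even = $11,530.00 / $207.32 = 55.61 → 56 months.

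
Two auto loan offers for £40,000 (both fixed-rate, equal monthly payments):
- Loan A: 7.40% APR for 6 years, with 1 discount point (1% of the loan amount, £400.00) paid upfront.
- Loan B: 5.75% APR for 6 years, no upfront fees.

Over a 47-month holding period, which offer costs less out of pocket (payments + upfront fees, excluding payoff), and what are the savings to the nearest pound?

Loan B by £1,879

Loan A: at 7.40% the monthly rate is 0.0061667, so the payment is 40,000 × 0.0061667 / (1 − 1.0061667^−72) = £689.67.
Loan B: at 5.75% the monthly rate is 0.0047917, so the payment is 40,000 × 0.0047917 / (1 − 1.0047917^−72) = £658.21.
Over 47 months: Loan A costs 47 × £689.67 + £400.00 = £32,814.49; Loan B costs 47 × £658.21 = £30,935.87.
Loan B is cheaper by £32,814.49 − £30,935.87 = £1,878.62.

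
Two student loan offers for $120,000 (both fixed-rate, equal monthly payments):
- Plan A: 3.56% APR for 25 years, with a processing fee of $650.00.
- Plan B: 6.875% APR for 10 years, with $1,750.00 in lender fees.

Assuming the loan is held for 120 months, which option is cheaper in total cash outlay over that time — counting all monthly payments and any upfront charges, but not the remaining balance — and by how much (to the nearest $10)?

Plan A by $94,820

Plan A: monthly rate = 3.56%/12 = 0.0029667; payment = 120,000 × 0.0029667 / (1 − (1+0.0029667)^−300) = $604.62.
Plan B: monthly rate = 6.875%/12 = 0.0057292; payment = 120,000 × 0.0057292 / (1 − (1+0.0057292)^−120) = $1,385.58.
Over 120 months: Plan A costs 120 × $604.62 + $650.00 = $73,204.40; Plan B costs 120 × $1,385.58 + $1,750.00 = $168,019.60.
Plan A is cheaper by $168,019.60 − $73,204.40 = $94,815.20.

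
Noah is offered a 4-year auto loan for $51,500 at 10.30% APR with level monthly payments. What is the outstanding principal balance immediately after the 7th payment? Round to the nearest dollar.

$45,240

With monthly rate i = 10.3%/12 = 0.0085833, the balance after k of n payments is P · [(1+i)^n − (1+i)^k] / [(1+i)^n − 1].
(1+0.0085833)^48 = 1.50718231 and (1+0.0085833)^7 = 1.06165280, so the balance is 51,500 × (1.50718231 − 1.06165280) / (1.50718231 − 1) = $45,239.69.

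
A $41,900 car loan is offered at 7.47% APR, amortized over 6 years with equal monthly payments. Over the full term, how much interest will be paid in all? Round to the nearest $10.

At 7.47% the monthly rate is 0.0062250, so the payment is 41,900 × 0.0062250 / (1 − 1.0062250^−72) = $723.85.
Total paid = 72 × $723.85 = $52,117.20; interest = $52,117.20 − $41,900 = $10,217.20.

$10,220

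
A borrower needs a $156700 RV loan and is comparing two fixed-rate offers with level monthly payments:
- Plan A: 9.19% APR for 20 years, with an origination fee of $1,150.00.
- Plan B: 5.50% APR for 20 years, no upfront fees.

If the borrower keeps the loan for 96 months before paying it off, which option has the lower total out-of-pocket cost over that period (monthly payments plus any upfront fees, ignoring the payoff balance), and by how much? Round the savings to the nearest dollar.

Plan A: at 9.19% the monthly rate is 0.0076583, so the payment is 156,700 × 0.0076583 / (1 − 1.0076583^−240) = $1,429.08.
Plan B: at 5.50% the monthly rate is 0.0045833, so the payment is 156,700 × 0.0045833 / (1 − 1.0045833^−240) = $1,077.92.
Over 96 months: Plan A costs 96 × $1,429.08 + $1,150.00 = $138,341.68; Plan B costs 96 × $1,077.92 = $103,480.32.
Plan B is cheaper by $138,341.68 − $103,480.32 = $34,861.36.

Plan B by $34,861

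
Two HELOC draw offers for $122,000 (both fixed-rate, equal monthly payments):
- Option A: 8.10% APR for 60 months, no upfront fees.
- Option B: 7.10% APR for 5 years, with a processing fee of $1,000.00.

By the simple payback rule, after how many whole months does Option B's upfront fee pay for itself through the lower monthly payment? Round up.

18 months

Option A: monthly rate = 8.1%/12 = 0.0067500; payment = 122,000 × 0.0067500 / (1 − (1+0.0067500)^−60) = $2,479.56.
Option B: monthly rate = 7.1%/12 = 0.0059167; payment = 122,000 × 0.0059167 / (1 − (1+0.0059167)^−60) = $2,421.51.
Monthly savings = $2,479.56 − $2,421.51 = $58.05.
Break-even = $1,000.00 / $58.05 = 17.23 → 18 months.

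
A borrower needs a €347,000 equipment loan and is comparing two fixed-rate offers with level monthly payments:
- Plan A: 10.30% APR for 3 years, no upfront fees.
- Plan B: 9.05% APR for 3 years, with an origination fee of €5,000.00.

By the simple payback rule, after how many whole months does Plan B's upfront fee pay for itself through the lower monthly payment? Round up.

25 months

Plan A: monthly rate = 10.3%/12 = 0.0085833; payment = 347,000 × 0.0085833 / (1 − (1+0.0085833)^−36) = €11,245.65.
Plan B: at 9.05% the monthly rate is 0.0075417, so the payment is 347,000 × 0.0075417 / (1 − 1.0075417^−36) = €11,042.58.
Monthly savings = €11,245.65 − €11,042.58 = €203.07.
Break-even = €5,000.00 / €203.07 = 24.62 → 25 months.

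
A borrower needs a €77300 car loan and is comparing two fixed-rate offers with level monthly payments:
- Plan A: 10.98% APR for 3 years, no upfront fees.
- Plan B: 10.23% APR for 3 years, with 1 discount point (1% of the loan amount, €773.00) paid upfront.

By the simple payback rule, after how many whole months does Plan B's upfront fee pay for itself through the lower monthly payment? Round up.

Plan A: at 10.98% the monthly rate is 0.0091500, so the payment is 77,300 × 0.0091500 / (1 − 1.0091500^−36) = €2,529.97.
Plan B: monthly rate = 10.23%/12 = 0.0085250; payment = 77,300 × 0.0085250 / (1 − (1+0.0085250)^−36) = €2,502.61.
Monthly savings = €2,529.97 − €2,502.61 = €27.36.
Break-even = €773.00 / €27.36 = 28.25 → 29 months.

29 months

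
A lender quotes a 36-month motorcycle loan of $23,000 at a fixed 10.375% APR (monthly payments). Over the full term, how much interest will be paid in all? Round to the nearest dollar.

At 10.375% the monthly rate is 0.0086458, so the payment is 23,000 × 0.0086458 / (1 − 1.0086458^−36) = $746.20.
Total paid = 36 × $746.20 = $26,863.20; interest = $26,863.20 − $23,000 = $3,863.20.

$3,863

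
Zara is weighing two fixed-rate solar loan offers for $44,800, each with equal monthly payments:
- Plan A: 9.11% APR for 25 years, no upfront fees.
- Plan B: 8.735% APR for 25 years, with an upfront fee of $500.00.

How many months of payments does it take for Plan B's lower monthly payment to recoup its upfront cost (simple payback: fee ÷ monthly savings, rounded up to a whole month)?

44 months

Plan A: monthly rate = 9.11%/12 = 0.0075917; payment = 44,800 × 0.0075917 / (1 − (1+0.0075917)^−300) = $379.34.
Plan B: at 8.735% the monthly rate is 0.0072792, so the payment is 44,800 × 0.0072792 / (1 − 1.0072792^−300) = $367.86.
Monthly savings = $379.34 − $367.86 = $11.48.
Break-even = $500.00 / $11.48 = 43.55 → 44 months.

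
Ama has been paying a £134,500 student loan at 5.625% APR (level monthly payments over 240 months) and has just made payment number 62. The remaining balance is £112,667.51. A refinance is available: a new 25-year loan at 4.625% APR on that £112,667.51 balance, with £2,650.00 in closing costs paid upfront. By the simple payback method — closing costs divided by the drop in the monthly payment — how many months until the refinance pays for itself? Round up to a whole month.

9 months

Current payment = 134,500 × 5.625%/12 / (1 − (1+0.0046875)^−240) = £934.73.
Refinanced payment = 112,667.51 × 0.0038542 / (1 − (1+0.0038542)^−300) = £634.26.
Monthly savings = £934.73 − £634.26 = £300.47.
Break-even = £2,650.00 / £300.47 = 8.82 → 9 months.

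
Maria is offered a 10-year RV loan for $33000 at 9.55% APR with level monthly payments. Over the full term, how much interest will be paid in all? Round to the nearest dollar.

Monthly rate = 9.55%/12 = 0.0079583; payment = 33,000 × 0.0079583 / (1 − (1+0.0079583)^−120) = $427.92.
Total paid = 120 × $427.92 = $51,350.40; interest = $51,350.40 − $33,000 = $18,350.40.

$18,350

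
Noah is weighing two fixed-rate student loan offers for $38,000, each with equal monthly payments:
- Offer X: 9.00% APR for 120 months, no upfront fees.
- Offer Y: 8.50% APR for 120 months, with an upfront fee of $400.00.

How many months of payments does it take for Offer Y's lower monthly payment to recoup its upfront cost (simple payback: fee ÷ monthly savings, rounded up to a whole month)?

Offer X: at 9.00% the monthly rate is 0.0075000, so the payment is 38,000 × 0.0075000 / (1 − 1.0075000^−120) = $481.37.
Offer Y: monthly rate = 8.5%/12 = 0.0070833; payment = 38,000 × 0.0070833 / (1 − (1+0.0070833)^−120) = $471.15.
Monthly savings = $481.37 − $471.15 = $10.22.
Break-even = $400.00 / $10.22 = 39.14 → 40 months.

40 months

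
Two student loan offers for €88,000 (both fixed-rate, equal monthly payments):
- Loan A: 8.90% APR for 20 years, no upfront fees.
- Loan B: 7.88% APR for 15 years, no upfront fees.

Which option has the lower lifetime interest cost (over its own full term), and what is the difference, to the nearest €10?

Loan B by €38,390

Loan A: at 8.90% the monthly rate is 0.0074167, so the payment is 88,000 × 0.0074167 / (1 − 1.0074167^−240) = €786.11.
Total interest on Loan A = 240 × €786.11 − €88,000 = €100,666.40.
Loan B: at 7.88% the monthly rate is 0.0065667, so the payment is 88,000 × 0.0065667 / (1 − 1.0065667^−180) = €834.89.
Total interest on Loan B = 180 × €834.89 − €88,000 = €62,280.20.
Loan B is lower by €38,386.20.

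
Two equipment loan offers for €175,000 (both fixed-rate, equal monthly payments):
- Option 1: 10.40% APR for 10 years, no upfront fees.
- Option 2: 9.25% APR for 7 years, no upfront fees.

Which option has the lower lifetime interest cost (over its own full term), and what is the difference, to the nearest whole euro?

Option 2 by €43,810

Option 1: monthly rate = 10.4%/12 = 0.0086667; payment = 175,000 × 0.0086667 / (1 − (1+0.0086667)^−120) = €2,351.57.
Total interest on Option 1 = 120 × €2,351.57 − €175,000 = €107,188.40.
Option 2: monthly rate = 9.25%/12 = 0.0077083; payment = 175,000 × 0.0077083 / (1 − (1+0.0077083)^−84) = €2,837.84.
Total interest on Option 2 = 84 × €2,837.84 − €175,000 = €63,378.56.
Option 2 is lower by €43,809.84.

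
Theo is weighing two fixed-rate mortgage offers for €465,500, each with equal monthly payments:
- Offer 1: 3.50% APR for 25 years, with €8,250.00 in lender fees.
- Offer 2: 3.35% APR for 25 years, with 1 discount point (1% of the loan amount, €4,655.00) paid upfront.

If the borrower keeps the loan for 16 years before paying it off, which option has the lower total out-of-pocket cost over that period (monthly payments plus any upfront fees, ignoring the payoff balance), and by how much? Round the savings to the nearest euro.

Offer 2 by €10,753

Offer 1: monthly rate = 3.5%/12 = 0.0029167; payment = 465,500 × 0.0029167 / (1 − (1+0.0029167)^−300) = €2,330.40.
Offer 2: monthly rate = 3.35%/12 = 0.0027917; payment = 465,500 × 0.0027917 / (1 − (1+0.0027917)^−300) = €2,293.12.
Over 192 months: Offer 1 costs 192 × €2,330.40 + €8,250.00 = €455,686.80; Offer 2 costs 192 × €2,293.12 + €4,655.00 = €444,934.04.
Offer 2 is cheaper by €455,686.80 − €444,934.04 = €10,752.76.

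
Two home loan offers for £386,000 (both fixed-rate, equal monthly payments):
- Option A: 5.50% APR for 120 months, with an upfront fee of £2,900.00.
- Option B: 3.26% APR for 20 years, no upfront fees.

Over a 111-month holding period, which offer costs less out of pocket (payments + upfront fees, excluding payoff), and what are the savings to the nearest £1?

Option B by £224,654

Option A: monthly rate = 5.5%/12 = 0.0045833; payment = 386,000 × 0.0045833 / (1 − (1+0.0045833)^−120) = £4,189.11.
Option B: at 3.26% the monthly rate is 0.0027167, so the payment is 386,000 × 0.0027167 / (1 − 1.0027167^−240) = £2,191.33.
Over 111 months: Option A costs 111 × £4,189.11 + £2,900.00 = £467,891.21; Option B costs 111 × £2,191.33 = £243,237.63.
Option B is cheaper by £467,891.21 − £243,237.63 = £224,653.58.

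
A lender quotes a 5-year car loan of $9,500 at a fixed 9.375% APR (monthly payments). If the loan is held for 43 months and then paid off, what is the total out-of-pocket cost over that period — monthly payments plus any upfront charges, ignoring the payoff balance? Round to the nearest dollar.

At 9.375% the monthly rate is 0.0078125, so the payment is 9,500 × 0.0078125 / (1 − 1.0078125^−60) = $198.94.
Total outlay = 43 × $198.94 = $8,554.42.

$8,554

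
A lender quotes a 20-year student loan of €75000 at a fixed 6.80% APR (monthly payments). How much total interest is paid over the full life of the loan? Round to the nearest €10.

€62,400

At 6.80% the monthly rate is 0.0056667, so the payment is 75,000 × 0.0056667 / (1 − 1.0056667^−240) = €572.50.
Total paid = 240 × €572.50 = €137,400.00; interest = €137,400.00 − €75,000 = €62,400.00.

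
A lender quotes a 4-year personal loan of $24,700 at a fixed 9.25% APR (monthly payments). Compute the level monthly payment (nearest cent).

Monthly rate = 9.25%/12 = 0.0077083; payment = 24,700 × 0.0077083 / (1 − (1+0.0077083)^−48) = $617.60.

$617.60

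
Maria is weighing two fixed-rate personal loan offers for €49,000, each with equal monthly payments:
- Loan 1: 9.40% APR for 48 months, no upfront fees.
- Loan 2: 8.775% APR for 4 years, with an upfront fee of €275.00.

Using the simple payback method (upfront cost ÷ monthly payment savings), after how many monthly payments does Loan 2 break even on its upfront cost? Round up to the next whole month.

Loan 1: at 9.40% the monthly rate is 0.0078333, so the payment is 49,000 × 0.0078333 / (1 − 1.0078333^−48) = €1,228.70.
Loan 2: at 8.775% the monthly rate is 0.0073125, so the payment is 49,000 × 0.0073125 / (1 − 1.0073125^−48) = €1,214.14.
Monthly savings = €1,228.70 − €1,214.14 = €14.56.
Break-even = €275.00 / €14.56 = 18.89 → 19 months.

19 months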